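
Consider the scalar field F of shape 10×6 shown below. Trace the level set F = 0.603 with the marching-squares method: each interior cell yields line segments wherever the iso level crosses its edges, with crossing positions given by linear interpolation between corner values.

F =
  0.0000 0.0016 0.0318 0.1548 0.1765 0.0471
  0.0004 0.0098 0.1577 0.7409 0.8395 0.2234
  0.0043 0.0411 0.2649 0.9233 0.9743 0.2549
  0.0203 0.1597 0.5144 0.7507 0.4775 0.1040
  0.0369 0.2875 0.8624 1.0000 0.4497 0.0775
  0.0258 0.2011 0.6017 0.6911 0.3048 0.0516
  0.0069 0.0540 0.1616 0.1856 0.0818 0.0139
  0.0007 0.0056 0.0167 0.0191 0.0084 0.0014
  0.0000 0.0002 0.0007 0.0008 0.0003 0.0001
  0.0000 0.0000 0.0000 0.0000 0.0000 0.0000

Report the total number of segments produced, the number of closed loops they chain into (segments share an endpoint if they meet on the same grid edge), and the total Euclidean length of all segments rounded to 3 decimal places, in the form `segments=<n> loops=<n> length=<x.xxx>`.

segments=16 loops=1 length=12.198

cell (0,2): code 0100 → (0.765,3.000)–(1.000,2.764)
cell (0,3): code 1100 → (0.643,4.000)–(0.765,3.000)
cell (0,4): code 1000 → (1.000,4.384)–(0.643,4.000)
cell (1,2): code 0110 → (1.000,2.764)–(2.000,2.514)
cell (1,4): code 1001 → (2.000,4.516)–(1.000,4.384)
cell (2,2): code 0110 → (2.000,2.514)–(3.000,2.375)
cell (2,3): code 1011 → (3.000,3.541)–(2.747,4.000)
cell (2,4): code 0001 → (2.747,4.000)–(2.000,4.516)
cell (3,1): code 0100 → (3.255,2.000)–(4.000,1.549)
cell (3,2): code 1110 → (3.000,2.375)–(3.255,2.000)
cell (3,3): code 1001 → (4.000,3.721)–(3.000,3.541)
cell (4,1): code 0010 → (4.000,1.549)–(4.995,2.000)
cell (4,2): code 0111 → (4.995,2.000)–(5.000,2.015)
cell (4,3): code 1001 → (5.000,3.228)–(4.000,3.721)
cell (5,2): code 0010 → (5.000,2.015)–(5.174,3.000)
cell (5,3): code 0001 → (5.174,3.000)–(5.000,3.228)
total: 16 segments, chained into 1 closed loop(s), length Σ = 12.198040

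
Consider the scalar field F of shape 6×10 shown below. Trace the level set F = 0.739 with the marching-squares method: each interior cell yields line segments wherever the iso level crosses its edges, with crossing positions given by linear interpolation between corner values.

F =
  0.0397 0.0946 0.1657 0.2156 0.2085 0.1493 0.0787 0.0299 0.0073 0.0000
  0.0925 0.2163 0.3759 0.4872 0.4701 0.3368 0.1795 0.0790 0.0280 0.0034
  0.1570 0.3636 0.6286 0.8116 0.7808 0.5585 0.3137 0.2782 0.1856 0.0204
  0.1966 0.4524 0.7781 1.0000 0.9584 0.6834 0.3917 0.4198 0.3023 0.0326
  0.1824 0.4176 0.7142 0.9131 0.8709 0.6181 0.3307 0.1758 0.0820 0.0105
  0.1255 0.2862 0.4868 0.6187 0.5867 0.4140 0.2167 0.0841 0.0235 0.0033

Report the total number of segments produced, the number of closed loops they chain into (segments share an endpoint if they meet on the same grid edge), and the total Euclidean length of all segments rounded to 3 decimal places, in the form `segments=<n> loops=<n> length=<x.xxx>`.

cell (1,2): code 0100 → (1.776,3.000)–(2.000,2.603)
cell (1,3): code 1100 → (1.865,4.000)–(1.776,3.000)
cell (1,4): code 1000 → (2.000,4.188)–(1.865,4.000)
cell (2,1): code 0100 → (2.738,2.000)–(3.000,1.880)
cell (2,2): code 1110 → (2.000,2.603)–(2.738,2.000)
cell (2,4): code 1001 → (3.000,4.798)–(2.000,4.188)
cell (3,1): code 0010 → (3.000,1.880)–(3.612,2.000)
cell (3,2): code 0111 → (3.612,2.000)–(4.000,2.125)
cell (3,4): code 1001 → (4.000,4.522)–(3.000,4.798)
cell (4,2): code 0010 → (4.000,2.125)–(4.591,3.000)
cell (4,3): code 0011 → (4.591,3.000)–(4.464,4.000)
cell (4,4): code 0001 → (4.464,4.000)–(4.000,4.522)
total: 12 segments, chained into 1 closed loop(s), length Σ = 8.934597

segments=12 loops=1 length=8.935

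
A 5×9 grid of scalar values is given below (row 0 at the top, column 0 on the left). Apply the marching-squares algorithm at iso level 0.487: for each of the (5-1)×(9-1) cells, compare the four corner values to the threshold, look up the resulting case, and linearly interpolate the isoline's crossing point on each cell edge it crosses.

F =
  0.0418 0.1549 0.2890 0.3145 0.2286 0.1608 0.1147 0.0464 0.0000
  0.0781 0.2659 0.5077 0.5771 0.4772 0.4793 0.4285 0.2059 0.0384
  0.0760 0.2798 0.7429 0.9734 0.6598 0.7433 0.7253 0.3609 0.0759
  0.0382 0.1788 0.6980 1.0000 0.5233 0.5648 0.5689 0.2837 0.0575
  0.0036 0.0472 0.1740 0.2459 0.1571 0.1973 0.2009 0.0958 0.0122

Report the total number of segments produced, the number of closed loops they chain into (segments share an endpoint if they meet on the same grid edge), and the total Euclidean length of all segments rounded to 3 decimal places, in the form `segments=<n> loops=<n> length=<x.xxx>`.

segments=16 loops=1 length=13.600

cell (0,1): code 0100 → (0.905,2.000)–(1.000,1.914)
cell (0,2): code 1100 → (0.657,3.000)–(0.905,2.000)
cell (0,3): code 1000 → (1.000,3.902)–(0.657,3.000)
cell (1,1): code 0110 → (1.000,1.914)–(2.000,1.447)
cell (1,3): code 1101 → (1.054,4.000)–(1.000,3.902)
cell (1,4): code 1100 → (1.029,5.000)–(1.054,4.000)
cell (1,5): code 1100 → (1.197,6.000)–(1.029,5.000)
cell (1,6): code 1000 → (2.000,6.654)–(1.197,6.000)
cell (2,1): code 0110 → (2.000,1.447)–(3.000,1.594)
cell (2,6): code 1001 → (3.000,6.287)–(2.000,6.654)
cell (3,1): code 0010 → (3.000,1.594)–(3.403,2.000)
cell (3,2): code 0011 → (3.403,2.000)–(3.680,3.000)
cell (3,3): code 0011 → (3.680,3.000)–(3.099,4.000)
cell (3,4): code 0011 → (3.099,4.000)–(3.212,5.000)
cell (3,5): code 0011 → (3.212,5.000)–(3.223,6.000)
cell (3,6): code 0001 → (3.223,6.000)–(3.000,6.287)
total: 16 segments, chained into 1 closed loop(s), length Σ = 13.600274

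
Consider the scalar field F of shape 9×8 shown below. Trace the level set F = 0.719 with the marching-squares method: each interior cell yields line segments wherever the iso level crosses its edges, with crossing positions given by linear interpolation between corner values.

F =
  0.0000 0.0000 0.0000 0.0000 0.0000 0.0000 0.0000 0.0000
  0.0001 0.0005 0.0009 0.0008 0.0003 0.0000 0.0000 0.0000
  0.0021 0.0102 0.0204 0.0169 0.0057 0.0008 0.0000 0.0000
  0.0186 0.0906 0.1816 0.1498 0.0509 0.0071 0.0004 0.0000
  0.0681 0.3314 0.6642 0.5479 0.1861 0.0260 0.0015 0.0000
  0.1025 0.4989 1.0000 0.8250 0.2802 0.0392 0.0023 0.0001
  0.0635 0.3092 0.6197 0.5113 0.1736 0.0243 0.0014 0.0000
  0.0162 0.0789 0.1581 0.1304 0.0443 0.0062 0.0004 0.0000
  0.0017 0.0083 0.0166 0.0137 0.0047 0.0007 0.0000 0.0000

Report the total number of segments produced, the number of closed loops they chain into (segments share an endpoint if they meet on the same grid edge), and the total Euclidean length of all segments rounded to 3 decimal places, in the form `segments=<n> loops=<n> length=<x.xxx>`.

cell (4,1): code 0100 → (4.163,2.000)–(5.000,1.439)
cell (4,2): code 1100 → (4.617,3.000)–(4.163,2.000)
cell (4,3): code 1000 → (5.000,3.195)–(4.617,3.000)
cell (5,1): code 0010 → (5.000,1.439)–(5.739,2.000)
cell (5,2): code 0011 → (5.739,2.000)–(5.338,3.000)
cell (5,3): code 0001 → (5.338,3.000)–(5.000,3.195)
total: 6 segments, chained into 1 closed loop(s), length Σ = 4.929747

segments=6 loops=1 length=4.930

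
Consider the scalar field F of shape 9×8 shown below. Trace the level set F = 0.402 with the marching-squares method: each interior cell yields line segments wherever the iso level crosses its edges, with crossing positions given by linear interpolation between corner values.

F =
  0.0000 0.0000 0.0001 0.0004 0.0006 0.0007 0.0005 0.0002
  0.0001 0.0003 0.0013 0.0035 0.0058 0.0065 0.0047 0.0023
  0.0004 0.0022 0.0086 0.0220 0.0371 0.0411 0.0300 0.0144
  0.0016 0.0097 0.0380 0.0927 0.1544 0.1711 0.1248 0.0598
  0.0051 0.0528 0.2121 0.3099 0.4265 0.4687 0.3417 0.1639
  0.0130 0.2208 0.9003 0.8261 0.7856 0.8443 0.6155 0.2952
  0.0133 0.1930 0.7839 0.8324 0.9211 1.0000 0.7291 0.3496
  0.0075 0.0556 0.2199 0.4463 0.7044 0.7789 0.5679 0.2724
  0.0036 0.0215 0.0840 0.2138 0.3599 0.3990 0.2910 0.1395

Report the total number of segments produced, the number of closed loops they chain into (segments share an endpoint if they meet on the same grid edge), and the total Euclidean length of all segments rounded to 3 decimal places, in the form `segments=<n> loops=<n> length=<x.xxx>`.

cell (3,3): code 0100 → (3.910,4.000)–(4.000,3.790)
cell (3,4): code 1100 → (3.776,5.000)–(3.910,4.000)
cell (3,5): code 1000 → (4.000,5.525)–(3.776,5.000)
cell (4,1): code 0100 → (4.276,2.000)–(5.000,1.267)
cell (4,2): code 1100 → (4.178,3.000)–(4.276,2.000)
cell (4,3): code 1110 → (4.000,3.790)–(4.178,3.000)
cell (4,5): code 1101 → (4.220,6.000)–(4.000,5.525)
cell (4,6): code 1000 → (5.000,6.667)–(4.220,6.000)
cell (5,1): code 0110 → (5.000,1.267)–(6.000,1.354)
cell (5,6): code 1001 → (6.000,6.862)–(5.000,6.667)
cell (6,1): code 0010 → (6.000,1.354)–(6.677,2.000)
cell (6,2): code 0111 → (6.677,2.000)–(7.000,2.804)
cell (6,6): code 1001 → (7.000,6.561)–(6.000,6.862)
cell (7,2): code 0010 → (7.000,2.804)–(7.191,3.000)
cell (7,3): code 0011 → (7.191,3.000)–(7.878,4.000)
cell (7,4): code 0011 → (7.878,4.000)–(7.992,5.000)
cell (7,5): code 0011 → (7.992,5.000)–(7.599,6.000)
cell (7,6): code 0001 → (7.599,6.000)–(7.000,6.561)
total: 18 segments, chained into 1 closed loop(s), length Σ = 15.461042

segments=18 loops=1 length=15.461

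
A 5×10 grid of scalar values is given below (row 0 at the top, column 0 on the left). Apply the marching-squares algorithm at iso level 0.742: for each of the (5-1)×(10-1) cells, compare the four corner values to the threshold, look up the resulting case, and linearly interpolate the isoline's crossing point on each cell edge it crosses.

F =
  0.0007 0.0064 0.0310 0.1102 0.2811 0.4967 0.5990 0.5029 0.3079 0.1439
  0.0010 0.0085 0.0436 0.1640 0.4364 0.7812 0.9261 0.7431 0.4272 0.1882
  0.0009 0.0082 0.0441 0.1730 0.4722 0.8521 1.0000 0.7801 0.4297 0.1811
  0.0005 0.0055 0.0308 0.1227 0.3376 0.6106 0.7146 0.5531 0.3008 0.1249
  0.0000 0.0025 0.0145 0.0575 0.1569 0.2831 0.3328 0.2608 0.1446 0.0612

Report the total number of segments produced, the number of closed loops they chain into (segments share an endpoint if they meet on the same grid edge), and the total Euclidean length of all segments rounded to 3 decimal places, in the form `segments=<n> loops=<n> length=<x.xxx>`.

cell (0,4): code 0100 → (0.862,5.000)–(1.000,4.886)
cell (0,5): code 1100 → (0.437,6.000)–(0.862,5.000)
cell (0,6): code 1100 → (0.995,7.000)–(0.437,6.000)
cell (0,7): code 1000 → (1.000,7.003)–(0.995,7.000)
cell (1,4): code 0110 → (1.000,4.886)–(2.000,4.710)
cell (1,7): code 1001 → (2.000,7.109)–(1.000,7.003)
cell (2,4): code 0010 → (2.000,4.710)–(2.456,5.000)
cell (2,5): code 0011 → (2.456,5.000)–(2.904,6.000)
cell (2,6): code 0011 → (2.904,6.000)–(2.168,7.000)
cell (2,7): code 0001 → (2.168,7.000)–(2.000,7.109)
total: 10 segments, chained into 1 closed loop(s), length Σ = 7.514900

segments=10 loops=1 length=7.515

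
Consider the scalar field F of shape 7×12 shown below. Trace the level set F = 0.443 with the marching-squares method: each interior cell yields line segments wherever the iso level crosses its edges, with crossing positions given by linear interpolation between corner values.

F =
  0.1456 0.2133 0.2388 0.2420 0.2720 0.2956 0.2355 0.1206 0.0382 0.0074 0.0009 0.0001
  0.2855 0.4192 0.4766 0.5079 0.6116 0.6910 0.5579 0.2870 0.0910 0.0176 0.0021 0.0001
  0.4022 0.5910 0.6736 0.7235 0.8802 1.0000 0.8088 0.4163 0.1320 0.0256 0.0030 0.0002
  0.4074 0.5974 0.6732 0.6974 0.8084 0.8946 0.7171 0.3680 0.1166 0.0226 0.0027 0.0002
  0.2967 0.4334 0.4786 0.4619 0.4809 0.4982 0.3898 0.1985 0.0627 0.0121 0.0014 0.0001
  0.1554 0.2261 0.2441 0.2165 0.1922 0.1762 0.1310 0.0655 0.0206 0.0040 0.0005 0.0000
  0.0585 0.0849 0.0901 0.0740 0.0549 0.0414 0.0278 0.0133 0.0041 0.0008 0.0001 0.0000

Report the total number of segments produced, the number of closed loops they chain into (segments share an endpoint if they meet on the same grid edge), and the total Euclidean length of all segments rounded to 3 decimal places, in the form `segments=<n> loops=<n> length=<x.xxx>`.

cell (0,1): code 0100 → (0.859,2.000)–(1.000,1.415)
cell (0,2): code 1100 → (0.756,3.000)–(0.859,2.000)
cell (0,3): code 1100 → (0.504,4.000)–(0.756,3.000)
cell (0,4): code 1100 → (0.373,5.000)–(0.504,4.000)
cell (0,5): code 1100 → (0.644,6.000)–(0.373,5.000)
cell (0,6): code 1000 → (1.000,6.424)–(0.644,6.000)
cell (1,0): code 0100 → (1.139,1.000)–(2.000,0.216)
cell (1,1): code 1110 → (1.000,1.415)–(1.139,1.000)
cell (1,6): code 1001 → (2.000,6.932)–(1.000,6.424)
cell (2,0): code 0110 → (2.000,0.216)–(3.000,0.187)
cell (2,6): code 1001 → (3.000,6.785)–(2.000,6.932)
cell (3,0): code 0010 → (3.000,0.187)–(3.941,1.000)
cell (3,1): code 0111 → (3.941,1.000)–(4.000,1.212)
cell (3,5): code 1011 → (4.000,5.509)–(3.837,6.000)
cell (3,6): code 0001 → (3.837,6.000)–(3.000,6.785)
cell (4,1): code 0010 → (4.000,1.212)–(4.152,2.000)
cell (4,2): code 0011 → (4.152,2.000)–(4.077,3.000)
cell (4,3): code 0011 → (4.077,3.000)–(4.131,4.000)
cell (4,4): code 0011 → (4.131,4.000)–(4.171,5.000)
cell (4,5): code 0001 → (4.171,5.000)–(4.000,5.509)
total: 20 segments, chained into 1 closed loop(s), length Σ = 17.445349

segments=20 loops=1 length=17.445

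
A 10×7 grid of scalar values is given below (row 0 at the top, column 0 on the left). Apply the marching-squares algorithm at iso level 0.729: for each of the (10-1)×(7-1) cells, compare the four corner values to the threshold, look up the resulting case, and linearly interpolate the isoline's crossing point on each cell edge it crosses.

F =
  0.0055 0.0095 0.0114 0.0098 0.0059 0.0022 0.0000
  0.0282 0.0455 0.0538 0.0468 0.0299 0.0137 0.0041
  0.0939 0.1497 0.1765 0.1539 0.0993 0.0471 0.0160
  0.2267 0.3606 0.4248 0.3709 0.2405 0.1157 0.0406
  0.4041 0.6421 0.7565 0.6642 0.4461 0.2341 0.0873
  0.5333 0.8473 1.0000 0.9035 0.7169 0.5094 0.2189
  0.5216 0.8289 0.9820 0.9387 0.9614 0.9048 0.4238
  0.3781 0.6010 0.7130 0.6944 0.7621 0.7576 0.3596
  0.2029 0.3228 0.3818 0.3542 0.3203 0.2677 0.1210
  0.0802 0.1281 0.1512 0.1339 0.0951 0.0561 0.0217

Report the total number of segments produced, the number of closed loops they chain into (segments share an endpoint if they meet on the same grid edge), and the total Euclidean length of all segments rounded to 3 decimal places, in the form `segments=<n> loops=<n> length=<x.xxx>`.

segments=18 loops=1 length=12.667

cell (3,1): code 0100 → (3.917,2.000)–(4.000,1.760)
cell (3,2): code 1000 → (4.000,2.298)–(3.917,2.000)
cell (4,0): code 0100 → (4.423,1.000)–(5.000,0.623)
cell (4,1): code 1110 → (4.000,1.760)–(4.423,1.000)
cell (4,2): code 1101 → (4.271,3.000)–(4.000,2.298)
cell (4,3): code 1000 → (5.000,3.935)–(4.271,3.000)
cell (5,0): code 0110 → (5.000,0.623)–(6.000,0.675)
cell (5,3): code 1101 → (5.049,4.000)–(5.000,3.935)
cell (5,4): code 1100 → (5.555,5.000)–(5.049,4.000)
cell (5,5): code 1000 → (6.000,5.365)–(5.555,5.000)
cell (6,0): code 0010 → (6.000,0.675)–(6.438,1.000)
cell (6,1): code 0011 → (6.438,1.000)–(6.941,2.000)
cell (6,2): code 0011 → (6.941,2.000)–(6.858,3.000)
cell (6,3): code 0111 → (6.858,3.000)–(7.000,3.511)
cell (6,5): code 1001 → (7.000,5.072)–(6.000,5.365)
cell (7,3): code 0010 → (7.000,3.511)–(7.075,4.000)
cell (7,4): code 0011 → (7.075,4.000)–(7.058,5.000)
cell (7,5): code 0001 → (7.058,5.000)–(7.000,5.072)
total: 18 segments, chained into 1 closed loop(s), length Σ = 12.667428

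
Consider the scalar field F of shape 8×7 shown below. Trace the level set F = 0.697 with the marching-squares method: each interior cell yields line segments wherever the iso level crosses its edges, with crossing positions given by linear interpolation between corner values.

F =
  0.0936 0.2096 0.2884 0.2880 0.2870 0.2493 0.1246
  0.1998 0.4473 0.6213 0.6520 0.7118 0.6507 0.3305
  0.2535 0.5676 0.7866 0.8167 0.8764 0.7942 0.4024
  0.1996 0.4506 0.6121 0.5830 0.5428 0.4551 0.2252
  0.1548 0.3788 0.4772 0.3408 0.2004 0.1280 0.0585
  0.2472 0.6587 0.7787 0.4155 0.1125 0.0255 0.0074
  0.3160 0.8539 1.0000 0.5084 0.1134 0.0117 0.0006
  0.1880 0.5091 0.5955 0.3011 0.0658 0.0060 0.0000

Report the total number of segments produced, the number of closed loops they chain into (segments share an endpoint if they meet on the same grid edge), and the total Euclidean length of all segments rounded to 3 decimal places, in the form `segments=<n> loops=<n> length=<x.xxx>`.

cell (0,3): code 0100 → (0.965,4.000)–(1.000,3.753)
cell (0,4): code 1000 → (1.000,4.242)–(0.965,4.000)
cell (1,1): code 0100 → (1.458,2.000)–(2.000,1.591)
cell (1,2): code 1100 → (1.273,3.000)–(1.458,2.000)
cell (1,3): code 1110 → (1.000,3.753)–(1.273,3.000)
cell (1,4): code 1101 → (1.323,5.000)–(1.000,4.242)
cell (1,5): code 1000 → (2.000,5.248)–(1.323,5.000)
cell (2,1): code 0010 → (2.000,1.591)–(2.513,2.000)
cell (2,2): code 0011 → (2.513,2.000)–(2.512,3.000)
cell (2,3): code 0011 → (2.512,3.000)–(2.538,4.000)
cell (2,4): code 0011 → (2.538,4.000)–(2.287,5.000)
cell (2,5): code 0001 → (2.287,5.000)–(2.000,5.248)
cell (4,1): code 0100 → (4.729,2.000)–(5.000,1.319)
cell (4,2): code 1000 → (5.000,2.225)–(4.729,2.000)
cell (5,0): code 0100 → (5.196,1.000)–(6.000,0.708)
cell (5,1): code 1110 → (5.000,1.319)–(5.196,1.000)
cell (5,2): code 1001 → (6.000,2.616)–(5.000,2.225)
cell (6,0): code 0010 → (6.000,0.708)–(6.455,1.000)
cell (6,1): code 0011 → (6.455,1.000)–(6.749,2.000)
cell (6,2): code 0001 → (6.749,2.000)–(6.000,2.616)
total: 20 segments, chained into 2 closed loop(s), length Σ = 14.544681

segments=20 loops=2 length=14.545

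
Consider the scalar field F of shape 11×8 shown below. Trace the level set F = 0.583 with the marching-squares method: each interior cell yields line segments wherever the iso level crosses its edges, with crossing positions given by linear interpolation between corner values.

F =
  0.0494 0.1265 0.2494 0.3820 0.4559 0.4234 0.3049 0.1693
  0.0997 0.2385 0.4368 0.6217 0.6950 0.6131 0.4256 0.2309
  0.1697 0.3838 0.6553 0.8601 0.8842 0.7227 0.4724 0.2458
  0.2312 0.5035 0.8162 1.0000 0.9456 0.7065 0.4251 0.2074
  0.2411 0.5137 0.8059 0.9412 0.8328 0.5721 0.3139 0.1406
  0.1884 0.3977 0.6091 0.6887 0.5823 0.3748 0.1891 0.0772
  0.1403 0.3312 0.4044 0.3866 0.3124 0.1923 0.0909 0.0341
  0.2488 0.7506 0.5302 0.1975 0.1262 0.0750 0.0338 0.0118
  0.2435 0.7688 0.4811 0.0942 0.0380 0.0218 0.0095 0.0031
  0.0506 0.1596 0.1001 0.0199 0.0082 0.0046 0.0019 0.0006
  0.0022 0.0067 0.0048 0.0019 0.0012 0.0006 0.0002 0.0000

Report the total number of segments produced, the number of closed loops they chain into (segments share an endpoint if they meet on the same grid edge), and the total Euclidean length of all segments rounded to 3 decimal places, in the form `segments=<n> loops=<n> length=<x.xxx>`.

cell (0,2): code 0100 → (0.839,3.000)–(1.000,2.791)
cell (0,3): code 1100 → (0.532,4.000)–(0.839,3.000)
cell (0,4): code 1100 → (0.841,5.000)–(0.532,4.000)
cell (0,5): code 1000 → (1.000,5.161)–(0.841,5.000)
cell (1,1): code 0100 → (1.669,2.000)–(2.000,1.734)
cell (1,2): code 1110 → (1.000,2.791)–(1.669,2.000)
cell (1,5): code 1001 → (2.000,5.558)–(1.000,5.161)
cell (2,1): code 0110 → (2.000,1.734)–(3.000,1.254)
cell (2,5): code 1001 → (3.000,5.439)–(2.000,5.558)
cell (3,1): code 0110 → (3.000,1.254)–(4.000,1.237)
cell (3,4): code 1011 → (4.000,4.958)–(3.919,5.000)
cell (3,5): code 0001 → (3.919,5.000)–(3.000,5.439)
cell (4,1): code 0110 → (4.000,1.237)–(5.000,1.877)
cell (4,3): code 1011 → (5.000,3.993)–(4.997,4.000)
cell (4,4): code 0001 → (4.997,4.000)–(4.000,4.958)
cell (5,1): code 0010 → (5.000,1.877)–(5.128,2.000)
cell (5,2): code 0011 → (5.128,2.000)–(5.350,3.000)
cell (5,3): code 0001 → (5.350,3.000)–(5.000,3.993)
cell (6,0): code 0100 → (6.600,1.000)–(7.000,0.666)
cell (6,1): code 1000 → (7.000,1.760)–(6.600,1.000)
cell (7,0): code 0110 → (7.000,0.666)–(8.000,0.646)
cell (7,1): code 1001 → (8.000,1.646)–(7.000,1.760)
cell (8,0): code 0010 → (8.000,0.646)–(8.305,1.000)
cell (8,1): code 0001 → (8.305,1.000)–(8.000,1.646)
total: 24 segments, chained into 2 closed loop(s), length Σ = 18.745499

segments=24 loops=2 length=18.745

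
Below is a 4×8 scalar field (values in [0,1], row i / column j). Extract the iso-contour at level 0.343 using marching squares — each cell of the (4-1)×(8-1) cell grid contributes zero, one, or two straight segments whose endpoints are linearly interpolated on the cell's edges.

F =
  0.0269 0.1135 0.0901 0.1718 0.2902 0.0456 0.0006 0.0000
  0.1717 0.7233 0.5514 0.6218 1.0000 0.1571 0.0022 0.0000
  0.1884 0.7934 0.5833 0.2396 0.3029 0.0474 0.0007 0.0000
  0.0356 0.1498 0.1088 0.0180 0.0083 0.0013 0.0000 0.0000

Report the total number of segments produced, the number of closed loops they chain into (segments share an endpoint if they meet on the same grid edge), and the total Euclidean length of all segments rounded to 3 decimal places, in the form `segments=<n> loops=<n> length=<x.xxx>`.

segments=12 loops=1 length=11.769

cell (0,0): code 0100 → (0.376,1.000)–(1.000,0.311)
cell (0,1): code 1100 → (0.548,2.000)–(0.376,1.000)
cell (0,2): code 1100 → (0.380,3.000)–(0.548,2.000)
cell (0,3): code 1100 → (0.074,4.000)–(0.380,3.000)
cell (0,4): code 1000 → (1.000,4.779)–(0.074,4.000)
cell (1,0): code 0110 → (1.000,0.311)–(2.000,0.256)
cell (1,2): code 1011 → (2.000,2.699)–(1.729,3.000)
cell (1,3): code 0011 → (1.729,3.000)–(1.942,4.000)
cell (1,4): code 0001 → (1.942,4.000)–(1.000,4.779)
cell (2,0): code 0010 → (2.000,0.256)–(2.700,1.000)
cell (2,1): code 0011 → (2.700,1.000)–(2.506,2.000)
cell (2,2): code 0001 → (2.506,2.000)–(2.000,2.699)
total: 12 segments, chained into 1 closed loop(s), length Σ = 11.769329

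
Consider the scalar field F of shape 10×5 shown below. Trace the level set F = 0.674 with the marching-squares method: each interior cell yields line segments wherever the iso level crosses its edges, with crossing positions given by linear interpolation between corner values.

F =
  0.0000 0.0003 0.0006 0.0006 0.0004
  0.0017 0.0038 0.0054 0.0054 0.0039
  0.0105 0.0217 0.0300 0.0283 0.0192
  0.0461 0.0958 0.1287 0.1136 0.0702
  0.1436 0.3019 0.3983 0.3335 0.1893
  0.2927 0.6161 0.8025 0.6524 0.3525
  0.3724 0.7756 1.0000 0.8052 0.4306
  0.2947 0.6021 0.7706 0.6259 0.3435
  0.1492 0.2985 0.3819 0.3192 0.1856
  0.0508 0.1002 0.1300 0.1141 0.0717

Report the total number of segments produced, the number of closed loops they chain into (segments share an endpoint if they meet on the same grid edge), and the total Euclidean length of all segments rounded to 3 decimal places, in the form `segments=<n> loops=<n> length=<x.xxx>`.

cell (4,1): code 0100 → (4.682,2.000)–(5.000,1.311)
cell (4,2): code 1000 → (5.000,2.856)–(4.682,2.000)
cell (5,0): code 0100 → (5.363,1.000)–(6.000,0.748)
cell (5,1): code 1110 → (5.000,1.311)–(5.363,1.000)
cell (5,2): code 1101 → (5.141,3.000)–(5.000,2.856)
cell (5,3): code 1000 → (6.000,3.350)–(5.141,3.000)
cell (6,0): code 0010 → (6.000,0.748)–(6.586,1.000)
cell (6,1): code 0111 → (6.586,1.000)–(7.000,1.427)
cell (6,2): code 1011 → (7.000,2.668)–(6.732,3.000)
cell (6,3): code 0001 → (6.732,3.000)–(6.000,3.350)
cell (7,1): code 0010 → (7.000,1.427)–(7.249,2.000)
cell (7,2): code 0001 → (7.249,2.000)–(7.000,2.668)
total: 12 segments, chained into 1 closed loop(s), length Σ = 7.772111

segments=12 loops=1 length=7.772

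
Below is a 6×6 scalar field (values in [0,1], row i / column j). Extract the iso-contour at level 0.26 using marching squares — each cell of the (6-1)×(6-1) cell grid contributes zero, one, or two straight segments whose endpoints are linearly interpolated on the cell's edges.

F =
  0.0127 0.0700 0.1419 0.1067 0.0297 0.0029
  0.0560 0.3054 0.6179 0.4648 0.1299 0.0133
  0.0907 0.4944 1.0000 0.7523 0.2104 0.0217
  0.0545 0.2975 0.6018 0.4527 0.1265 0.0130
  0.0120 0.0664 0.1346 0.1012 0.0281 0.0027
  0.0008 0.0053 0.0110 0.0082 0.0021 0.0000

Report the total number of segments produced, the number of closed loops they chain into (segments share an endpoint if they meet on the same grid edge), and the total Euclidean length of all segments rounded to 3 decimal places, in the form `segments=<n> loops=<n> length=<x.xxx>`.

cell (0,0): code 0100 → (0.807,1.000)–(1.000,0.818)
cell (0,1): code 1100 → (0.248,2.000)–(0.807,1.000)
cell (0,2): code 1100 → (0.428,3.000)–(0.248,2.000)
cell (0,3): code 1000 → (1.000,3.612)–(0.428,3.000)
cell (1,0): code 0110 → (1.000,0.818)–(2.000,0.419)
cell (1,3): code 1001 → (2.000,3.908)–(1.000,3.612)
cell (2,0): code 0110 → (2.000,0.419)–(3.000,0.846)
cell (2,3): code 1001 → (3.000,3.591)–(2.000,3.908)
cell (3,0): code 0010 → (3.000,0.846)–(3.162,1.000)
cell (3,1): code 0011 → (3.162,1.000)–(3.732,2.000)
cell (3,2): code 0011 → (3.732,2.000)–(3.548,3.000)
cell (3,3): code 0001 → (3.548,3.000)–(3.000,3.591)
total: 12 segments, chained into 1 closed loop(s), length Σ = 10.717457

segments=12 loops=1 length=10.717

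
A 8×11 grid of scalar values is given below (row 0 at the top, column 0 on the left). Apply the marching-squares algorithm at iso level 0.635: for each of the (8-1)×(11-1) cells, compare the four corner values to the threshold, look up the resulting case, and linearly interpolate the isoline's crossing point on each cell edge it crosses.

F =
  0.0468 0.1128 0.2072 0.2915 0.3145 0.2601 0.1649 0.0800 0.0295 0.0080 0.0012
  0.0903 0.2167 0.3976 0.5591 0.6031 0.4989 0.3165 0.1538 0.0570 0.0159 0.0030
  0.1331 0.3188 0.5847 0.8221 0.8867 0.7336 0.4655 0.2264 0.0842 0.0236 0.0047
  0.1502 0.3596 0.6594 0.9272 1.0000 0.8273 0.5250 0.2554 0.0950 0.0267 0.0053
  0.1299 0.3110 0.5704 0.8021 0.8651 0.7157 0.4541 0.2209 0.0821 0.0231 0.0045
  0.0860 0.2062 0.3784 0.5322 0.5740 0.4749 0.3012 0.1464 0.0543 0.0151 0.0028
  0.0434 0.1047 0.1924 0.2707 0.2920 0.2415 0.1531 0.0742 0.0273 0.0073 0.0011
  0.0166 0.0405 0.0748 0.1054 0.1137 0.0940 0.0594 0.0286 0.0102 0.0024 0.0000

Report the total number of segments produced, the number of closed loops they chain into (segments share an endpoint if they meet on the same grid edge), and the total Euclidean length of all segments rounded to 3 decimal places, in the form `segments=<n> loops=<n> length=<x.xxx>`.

cell (1,2): code 0100 → (1.289,3.000)–(2.000,2.212)
cell (1,3): code 1100 → (1.112,4.000)–(1.289,3.000)
cell (1,4): code 1100 → (1.580,5.000)–(1.112,4.000)
cell (1,5): code 1000 → (2.000,5.368)–(1.580,5.000)
cell (2,1): code 0100 → (2.673,2.000)–(3.000,1.919)
cell (2,2): code 1110 → (2.000,2.212)–(2.673,2.000)
cell (2,5): code 1001 → (3.000,5.636)–(2.000,5.368)
cell (3,1): code 0010 → (3.000,1.919)–(3.274,2.000)
cell (3,2): code 0111 → (3.274,2.000)–(4.000,2.279)
cell (3,5): code 1001 → (4.000,5.308)–(3.000,5.636)
cell (4,2): code 0010 → (4.000,2.279)–(4.619,3.000)
cell (4,3): code 0011 → (4.619,3.000)–(4.790,4.000)
cell (4,4): code 0011 → (4.790,4.000)–(4.335,5.000)
cell (4,5): code 0001 → (4.335,5.000)–(4.000,5.308)
total: 14 segments, chained into 1 closed loop(s), length Σ = 11.452376

segments=14 loops=1 length=11.452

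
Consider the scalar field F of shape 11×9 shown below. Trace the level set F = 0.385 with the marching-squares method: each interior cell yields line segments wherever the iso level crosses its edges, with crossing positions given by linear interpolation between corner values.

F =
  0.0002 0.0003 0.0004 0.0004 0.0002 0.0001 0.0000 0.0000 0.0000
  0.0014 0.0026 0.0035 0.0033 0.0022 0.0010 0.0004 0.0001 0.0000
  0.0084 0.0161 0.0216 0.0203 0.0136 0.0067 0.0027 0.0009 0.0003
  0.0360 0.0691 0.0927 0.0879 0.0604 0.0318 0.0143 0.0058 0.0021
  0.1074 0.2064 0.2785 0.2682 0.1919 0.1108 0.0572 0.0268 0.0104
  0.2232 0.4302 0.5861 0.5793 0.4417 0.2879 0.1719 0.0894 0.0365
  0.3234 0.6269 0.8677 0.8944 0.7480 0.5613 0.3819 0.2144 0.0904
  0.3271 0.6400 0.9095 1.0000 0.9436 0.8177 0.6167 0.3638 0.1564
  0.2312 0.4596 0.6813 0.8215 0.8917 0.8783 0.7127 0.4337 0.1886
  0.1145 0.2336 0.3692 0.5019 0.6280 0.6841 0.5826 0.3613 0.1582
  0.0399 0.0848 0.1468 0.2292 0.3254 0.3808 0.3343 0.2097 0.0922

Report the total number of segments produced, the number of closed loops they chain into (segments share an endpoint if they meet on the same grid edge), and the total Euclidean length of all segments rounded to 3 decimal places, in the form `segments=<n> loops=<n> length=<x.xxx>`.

segments=24 loops=1 length=19.574

cell (4,0): code 0100 → (4.798,1.000)–(5.000,0.782)
cell (4,1): code 1100 → (4.346,2.000)–(4.798,1.000)
cell (4,2): code 1100 → (4.375,3.000)–(4.346,2.000)
cell (4,3): code 1100 → (4.773,4.000)–(4.375,3.000)
cell (4,4): code 1000 → (5.000,4.369)–(4.773,4.000)
cell (5,0): code 0110 → (5.000,0.782)–(6.000,0.203)
cell (5,4): code 1101 → (5.355,5.000)–(5.000,4.369)
cell (5,5): code 1000 → (6.000,5.983)–(5.355,5.000)
cell (6,0): code 0110 → (6.000,0.203)–(7.000,0.185)
cell (6,5): code 1101 → (6.013,6.000)–(6.000,5.983)
cell (6,6): code 1000 → (7.000,6.916)–(6.013,6.000)
cell (7,0): code 0110 → (7.000,0.185)–(8.000,0.673)
cell (7,6): code 1101 → (7.303,7.000)–(7.000,6.916)
cell (7,7): code 1000 → (8.000,7.199)–(7.303,7.000)
cell (8,0): code 0010 → (8.000,0.673)–(8.330,1.000)
cell (8,1): code 0011 → (8.330,1.000)–(8.949,2.000)
cell (8,2): code 0111 → (8.949,2.000)–(9.000,2.119)
cell (8,6): code 1011 → (9.000,6.893)–(8.673,7.000)
cell (8,7): code 0001 → (8.673,7.000)–(8.000,7.199)
cell (9,2): code 0010 → (9.000,2.119)–(9.429,3.000)
cell (9,3): code 0011 → (9.429,3.000)–(9.803,4.000)
cell (9,4): code 0011 → (9.803,4.000)–(9.986,5.000)
cell (9,5): code 0011 → (9.986,5.000)–(9.796,6.000)
cell (9,6): code 0001 → (9.796,6.000)–(9.000,6.893)
total: 24 segments, chained into 1 closed loop(s), length Σ = 19.573776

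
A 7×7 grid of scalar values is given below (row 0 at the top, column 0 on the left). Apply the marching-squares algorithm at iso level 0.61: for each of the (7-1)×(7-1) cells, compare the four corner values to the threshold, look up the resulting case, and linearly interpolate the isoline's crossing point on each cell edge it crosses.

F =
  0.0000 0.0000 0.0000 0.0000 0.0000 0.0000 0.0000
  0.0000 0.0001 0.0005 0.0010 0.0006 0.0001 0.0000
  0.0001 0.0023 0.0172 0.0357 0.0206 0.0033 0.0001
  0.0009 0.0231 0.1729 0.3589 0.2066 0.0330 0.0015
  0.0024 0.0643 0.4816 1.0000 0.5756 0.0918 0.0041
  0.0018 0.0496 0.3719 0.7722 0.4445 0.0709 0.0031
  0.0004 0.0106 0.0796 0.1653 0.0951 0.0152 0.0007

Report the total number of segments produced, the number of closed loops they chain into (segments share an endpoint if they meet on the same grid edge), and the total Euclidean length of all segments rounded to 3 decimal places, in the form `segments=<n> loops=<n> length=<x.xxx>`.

cell (3,2): code 0100 → (3.392,3.000)–(4.000,2.248)
cell (3,3): code 1000 → (4.000,3.919)–(3.392,3.000)
cell (4,2): code 0110 → (4.000,2.248)–(5.000,2.595)
cell (4,3): code 1001 → (5.000,3.495)–(4.000,3.919)
cell (5,2): code 0010 → (5.000,2.595)–(5.267,3.000)
cell (5,3): code 0001 → (5.267,3.000)–(5.000,3.495)
total: 6 segments, chained into 1 closed loop(s), length Σ = 5.262156

segments=6 loops=1 length=5.262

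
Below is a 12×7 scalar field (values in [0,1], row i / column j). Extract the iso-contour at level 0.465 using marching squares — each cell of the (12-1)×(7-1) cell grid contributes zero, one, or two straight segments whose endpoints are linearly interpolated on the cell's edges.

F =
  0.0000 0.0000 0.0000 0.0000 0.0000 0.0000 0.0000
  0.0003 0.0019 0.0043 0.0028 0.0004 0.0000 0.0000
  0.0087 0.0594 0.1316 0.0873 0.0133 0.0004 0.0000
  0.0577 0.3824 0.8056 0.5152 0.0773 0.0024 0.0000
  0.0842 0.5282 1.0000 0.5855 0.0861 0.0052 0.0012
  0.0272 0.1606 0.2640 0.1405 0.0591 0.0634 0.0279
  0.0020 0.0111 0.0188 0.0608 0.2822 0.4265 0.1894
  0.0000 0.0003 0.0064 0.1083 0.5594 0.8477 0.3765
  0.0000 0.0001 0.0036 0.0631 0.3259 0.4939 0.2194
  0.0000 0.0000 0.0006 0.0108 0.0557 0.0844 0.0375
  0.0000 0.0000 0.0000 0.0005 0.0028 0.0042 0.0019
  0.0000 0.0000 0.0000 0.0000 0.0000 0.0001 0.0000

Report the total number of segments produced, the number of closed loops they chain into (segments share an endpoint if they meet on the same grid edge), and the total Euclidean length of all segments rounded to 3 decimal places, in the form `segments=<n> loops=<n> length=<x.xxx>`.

cell (2,1): code 0100 → (2.495,2.000)–(3.000,1.195)
cell (2,2): code 1100 → (2.883,3.000)–(2.495,2.000)
cell (2,3): code 1000 → (3.000,3.115)–(2.883,3.000)
cell (3,0): code 0100 → (3.567,1.000)–(4.000,0.858)
cell (3,1): code 1110 → (3.000,1.195)–(3.567,1.000)
cell (3,3): code 1001 → (4.000,3.241)–(3.000,3.115)
cell (4,0): code 0010 → (4.000,0.858)–(4.172,1.000)
cell (4,1): code 0011 → (4.172,1.000)–(4.727,2.000)
cell (4,2): code 0011 → (4.727,2.000)–(4.271,3.000)
cell (4,3): code 0001 → (4.271,3.000)–(4.000,3.241)
cell (6,3): code 0100 → (6.659,4.000)–(7.000,3.791)
cell (6,4): code 1100 → (6.091,5.000)–(6.659,4.000)
cell (6,5): code 1000 → (7.000,5.812)–(6.091,5.000)
cell (7,3): code 0010 → (7.000,3.791)–(7.404,4.000)
cell (7,4): code 0111 → (7.404,4.000)–(8.000,4.828)
cell (7,5): code 1001 → (8.000,5.105)–(7.000,5.812)
cell (8,4): code 0010 → (8.000,4.828)–(8.071,5.000)
cell (8,5): code 0001 → (8.071,5.000)–(8.000,5.105)
total: 18 segments, chained into 2 closed loop(s), length Σ = 12.860133

segments=18 loops=2 length=12.860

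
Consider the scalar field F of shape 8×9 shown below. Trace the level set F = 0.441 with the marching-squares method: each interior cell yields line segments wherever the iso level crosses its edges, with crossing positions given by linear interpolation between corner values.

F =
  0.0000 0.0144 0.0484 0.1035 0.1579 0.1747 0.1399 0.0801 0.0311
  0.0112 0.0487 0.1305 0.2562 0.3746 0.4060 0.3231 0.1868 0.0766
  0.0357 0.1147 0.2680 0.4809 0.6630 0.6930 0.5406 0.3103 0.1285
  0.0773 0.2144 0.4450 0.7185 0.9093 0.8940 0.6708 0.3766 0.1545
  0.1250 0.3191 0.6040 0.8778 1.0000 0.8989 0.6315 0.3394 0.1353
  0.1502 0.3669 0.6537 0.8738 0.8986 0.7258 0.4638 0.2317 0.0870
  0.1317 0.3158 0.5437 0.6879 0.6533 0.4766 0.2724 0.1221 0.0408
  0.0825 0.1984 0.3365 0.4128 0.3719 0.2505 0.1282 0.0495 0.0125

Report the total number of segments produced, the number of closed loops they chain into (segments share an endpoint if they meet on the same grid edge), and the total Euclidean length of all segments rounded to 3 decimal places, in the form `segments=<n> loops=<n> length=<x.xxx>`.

segments=20 loops=1 length=17.369

cell (1,2): code 0100 → (1.822,3.000)–(2.000,2.813)
cell (1,3): code 1100 → (1.230,4.000)–(1.822,3.000)
cell (1,4): code 1100 → (1.122,5.000)–(1.230,4.000)
cell (1,5): code 1100 → (1.542,6.000)–(1.122,5.000)
cell (1,6): code 1000 → (2.000,6.432)–(1.542,6.000)
cell (2,1): code 0100 → (2.977,2.000)–(3.000,1.983)
cell (2,2): code 1110 → (2.000,2.813)–(2.977,2.000)
cell (2,6): code 1001 → (3.000,6.781)–(2.000,6.432)
cell (3,1): code 0110 → (3.000,1.983)–(4.000,1.428)
cell (3,6): code 1001 → (4.000,6.652)–(3.000,6.781)
cell (4,1): code 0110 → (4.000,1.428)–(5.000,1.258)
cell (4,6): code 1001 → (5.000,6.098)–(4.000,6.652)
cell (5,1): code 0110 → (5.000,1.258)–(6.000,1.549)
cell (5,5): code 1011 → (6.000,5.174)–(5.119,6.000)
cell (5,6): code 0001 → (5.119,6.000)–(5.000,6.098)
cell (6,1): code 0010 → (6.000,1.549)–(6.496,2.000)
cell (6,2): code 0011 → (6.496,2.000)–(6.897,3.000)
cell (6,3): code 0011 → (6.897,3.000)–(6.754,4.000)
cell (6,4): code 0011 → (6.754,4.000)–(6.157,5.000)
cell (6,5): code 0001 → (6.157,5.000)–(6.000,5.174)
total: 20 segments, chained into 1 closed loop(s), length Σ = 17.369195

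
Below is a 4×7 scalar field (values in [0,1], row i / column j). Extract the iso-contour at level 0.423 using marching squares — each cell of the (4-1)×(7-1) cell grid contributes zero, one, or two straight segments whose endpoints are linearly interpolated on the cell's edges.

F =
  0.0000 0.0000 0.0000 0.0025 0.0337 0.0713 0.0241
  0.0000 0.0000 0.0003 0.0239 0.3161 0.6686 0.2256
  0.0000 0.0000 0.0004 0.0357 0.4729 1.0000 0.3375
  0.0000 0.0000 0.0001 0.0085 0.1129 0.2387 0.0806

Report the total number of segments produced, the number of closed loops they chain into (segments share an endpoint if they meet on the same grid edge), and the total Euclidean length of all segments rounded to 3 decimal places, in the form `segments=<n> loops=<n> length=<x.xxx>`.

segments=8 loops=1 length=6.143

cell (0,4): code 0100 → (0.589,5.000)–(1.000,4.303)
cell (0,5): code 1000 → (1.000,5.554)–(0.589,5.000)
cell (1,3): code 0100 → (1.682,4.000)–(2.000,3.886)
cell (1,4): code 1110 → (1.000,4.303)–(1.682,4.000)
cell (1,5): code 1001 → (2.000,5.871)–(1.000,5.554)
cell (2,3): code 0010 → (2.000,3.886)–(2.139,4.000)
cell (2,4): code 0011 → (2.139,4.000)–(2.758,5.000)
cell (2,5): code 0001 → (2.758,5.000)–(2.000,5.871)
total: 8 segments, chained into 1 closed loop(s), length Σ = 6.142760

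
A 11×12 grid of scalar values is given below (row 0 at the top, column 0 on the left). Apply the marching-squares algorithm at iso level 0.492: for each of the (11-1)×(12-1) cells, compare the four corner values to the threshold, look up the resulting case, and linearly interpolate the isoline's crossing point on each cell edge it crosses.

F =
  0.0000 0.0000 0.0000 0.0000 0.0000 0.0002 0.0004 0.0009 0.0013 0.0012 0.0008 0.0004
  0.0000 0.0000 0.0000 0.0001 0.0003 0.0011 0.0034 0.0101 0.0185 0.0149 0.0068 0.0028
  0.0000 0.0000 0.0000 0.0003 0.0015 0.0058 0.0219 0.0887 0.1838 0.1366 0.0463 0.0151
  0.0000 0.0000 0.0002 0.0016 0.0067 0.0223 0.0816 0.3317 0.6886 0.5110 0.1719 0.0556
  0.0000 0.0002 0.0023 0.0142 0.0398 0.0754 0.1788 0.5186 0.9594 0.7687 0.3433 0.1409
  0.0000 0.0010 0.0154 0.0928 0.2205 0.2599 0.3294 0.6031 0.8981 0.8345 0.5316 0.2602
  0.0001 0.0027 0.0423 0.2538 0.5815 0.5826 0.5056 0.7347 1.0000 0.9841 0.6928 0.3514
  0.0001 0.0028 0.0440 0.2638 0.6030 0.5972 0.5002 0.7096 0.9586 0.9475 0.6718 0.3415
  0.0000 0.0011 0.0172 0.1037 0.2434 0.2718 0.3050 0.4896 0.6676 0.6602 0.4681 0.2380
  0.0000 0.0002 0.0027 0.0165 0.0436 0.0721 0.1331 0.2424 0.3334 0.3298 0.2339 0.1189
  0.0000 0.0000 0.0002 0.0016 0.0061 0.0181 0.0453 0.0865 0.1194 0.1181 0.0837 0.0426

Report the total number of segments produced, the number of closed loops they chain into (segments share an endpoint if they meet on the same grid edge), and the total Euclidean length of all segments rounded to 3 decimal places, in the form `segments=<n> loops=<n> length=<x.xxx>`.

cell (2,7): code 0100 → (2.611,8.000)–(3.000,7.449)
cell (2,8): code 1100 → (2.949,9.000)–(2.611,8.000)
cell (2,9): code 1000 → (3.000,9.056)–(2.949,9.000)
cell (3,6): code 0100 → (3.858,7.000)–(4.000,6.922)
cell (3,7): code 1110 → (3.000,7.449)–(3.858,7.000)
cell (3,9): code 1001 → (4.000,9.650)–(3.000,9.056)
cell (4,6): code 0110 → (4.000,6.922)–(5.000,6.594)
cell (4,9): code 1101 → (4.790,10.000)–(4.000,9.650)
cell (4,10): code 1000 → (5.000,10.146)–(4.790,10.000)
cell (5,3): code 0100 → (5.752,4.000)–(6.000,3.727)
cell (5,4): code 1100 → (5.719,5.000)–(5.752,4.000)
cell (5,5): code 1100 → (5.923,6.000)–(5.719,5.000)
cell (5,6): code 1110 → (5.000,6.594)–(5.923,6.000)
cell (5,10): code 1001 → (6.000,10.588)–(5.000,10.146)
cell (6,3): code 0110 → (6.000,3.727)–(7.000,3.673)
cell (6,10): code 1001 → (7.000,10.544)–(6.000,10.588)
cell (7,3): code 0010 → (7.000,3.673)–(7.309,4.000)
cell (7,4): code 0011 → (7.309,4.000)–(7.323,5.000)
cell (7,5): code 0011 → (7.323,5.000)–(7.042,6.000)
cell (7,6): code 0011 → (7.042,6.000)–(7.989,7.000)
cell (7,7): code 0111 → (7.989,7.000)–(8.000,7.013)
cell (7,9): code 1011 → (8.000,9.876)–(7.883,10.000)
cell (7,10): code 0001 → (7.883,10.000)–(7.000,10.544)
cell (8,7): code 0010 → (8.000,7.013)–(8.525,8.000)
cell (8,8): code 0011 → (8.525,8.000)–(8.509,9.000)
cell (8,9): code 0001 → (8.509,9.000)–(8.000,9.876)
total: 26 segments, chained into 1 closed loop(s), length Σ = 21.077223

segments=26 loops=1 length=21.077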